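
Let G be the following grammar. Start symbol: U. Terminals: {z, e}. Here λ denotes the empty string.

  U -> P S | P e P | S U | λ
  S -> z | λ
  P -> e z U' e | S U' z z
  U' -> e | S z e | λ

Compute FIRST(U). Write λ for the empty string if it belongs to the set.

FIRST(S) = {λ, z}
FIRST(U') = {λ, e, z}  (via S z e)
FIRST(P) = {e, z}  (via S U' z z)
FIRST(U) = {λ, e, z}  (via P S, P e P, S U)

{λ, e, z}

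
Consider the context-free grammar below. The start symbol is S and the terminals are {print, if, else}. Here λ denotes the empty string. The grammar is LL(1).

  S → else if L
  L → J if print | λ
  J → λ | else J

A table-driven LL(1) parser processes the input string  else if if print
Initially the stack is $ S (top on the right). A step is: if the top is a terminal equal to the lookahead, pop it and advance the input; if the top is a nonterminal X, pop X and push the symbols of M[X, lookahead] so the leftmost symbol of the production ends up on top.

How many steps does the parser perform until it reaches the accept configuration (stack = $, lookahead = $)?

     Stack         Input               Action
  1  $ S           else if if print $  expand S → else if L
  2  $ L if else   else if if print $  match else
  3  $ L if        if if print $       match if
  4  $ L           if print $          expand L → J if print
  5  $ print if J  if print $          expand J → λ
  6  $ print if    if print $          match if
  7  $ print       print $             match print
Accept reached after 7 steps.

7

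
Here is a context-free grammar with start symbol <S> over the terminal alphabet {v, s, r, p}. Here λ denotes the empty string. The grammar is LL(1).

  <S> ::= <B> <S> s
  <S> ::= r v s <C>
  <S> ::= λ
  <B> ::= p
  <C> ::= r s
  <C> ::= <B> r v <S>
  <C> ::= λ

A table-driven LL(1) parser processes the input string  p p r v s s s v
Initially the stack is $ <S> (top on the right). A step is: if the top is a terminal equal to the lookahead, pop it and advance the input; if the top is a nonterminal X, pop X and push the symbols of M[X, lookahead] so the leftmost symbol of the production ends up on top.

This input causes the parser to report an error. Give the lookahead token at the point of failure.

      Stack            Input              Action
   1  $ <S>            p p r v s s s v $  expand <S> ::= <B> <S> s
   2  $ s <S> <B>      p p r v s s s v $  expand <B> ::= p
   3  $ s <S> p        p p r v s s s v $  match p
   4  $ s <S>          p r v s s s v $    expand <S> ::= <B> <S> s
   5  $ s s <S> <B>    p r v s s s v $    expand <B> ::= p
   6  $ s s <S> p      p r v s s s v $    match p
   7  $ s s <S>        r v s s s v $      expand <S> ::= r v s <C>
   8  $ s s <C> s v r  r v s s s v $      match r
   9  $ s s <C> s v    v s s s v $        match v
  10  $ s s <C> s      s s s v $          match s
  11  $ s s <C>        s s v $            expand <C> ::= λ
  12  $ s s            s s v $            match s
  13  $ s              s v $              match s
  14  $                v $                error: stack empty but input remains

v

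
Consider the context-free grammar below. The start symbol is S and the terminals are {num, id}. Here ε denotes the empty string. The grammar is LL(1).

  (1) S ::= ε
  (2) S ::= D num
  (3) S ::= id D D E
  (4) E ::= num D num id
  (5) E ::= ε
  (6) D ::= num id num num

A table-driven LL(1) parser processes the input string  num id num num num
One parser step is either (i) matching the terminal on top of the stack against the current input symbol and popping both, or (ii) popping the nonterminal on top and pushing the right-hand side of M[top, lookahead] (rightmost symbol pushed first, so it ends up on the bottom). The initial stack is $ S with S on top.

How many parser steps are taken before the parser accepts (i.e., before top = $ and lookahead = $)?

     Stack                 Input                 Action
  1  $ S                   num id num num num $  expand S ::= D num
  2  $ num D               num id num num num $  expand D ::= num id num num
  3  $ num num num id num  num id num num num $  match num
  4  $ num num num id      id num num num $      match id
  5  $ num num num         num num num $         match num
  6  $ num num             num num $             match num
  7  $ num                 num $                 match num
Accept reached after 7 steps.

7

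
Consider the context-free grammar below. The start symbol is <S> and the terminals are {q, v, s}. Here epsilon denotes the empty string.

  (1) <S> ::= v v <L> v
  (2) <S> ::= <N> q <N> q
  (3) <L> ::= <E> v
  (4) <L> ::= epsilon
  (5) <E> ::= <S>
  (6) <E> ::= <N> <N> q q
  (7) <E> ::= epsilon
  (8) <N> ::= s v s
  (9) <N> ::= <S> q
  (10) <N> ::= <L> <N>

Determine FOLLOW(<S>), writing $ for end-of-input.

FIRST(<S>): from <S>::=v v <L> v we get {v}; from <S>::=<N> q <N> q we get {s, v}. So FIRST(<S>) = {s, v}.
FIRST(<L>): from <L>::=<E> v we get {s, v}; from <L>::=epsilon we get {epsilon}. So FIRST(<L>) = {epsilon, s, v}.
FIRST(<N>): from <N>::=s v s we get {s}; from <N>::=<S> q we get {s, v}; from <N>::=<L> <N> we get {s, v}. So FIRST(<N>) = {s, v}.
FIRST(<E>): from <E>::=<S> we get {s, v}; from <E>::=<N> <N> q q we get {s, v}; from <E>::=epsilon we get {epsilon}. So FIRST(<E>) = {epsilon, s, v}.
FOLLOW(<S>) includes $ since <S> is the start symbol.
FOLLOW(<L>): in <S>::=v v <L> v, <L> is followed by v with FIRST {v}; in <N>::=<L> <N>, <L> is followed by <N> with FIRST {s, v}. Thus FOLLOW(<L>) = {s, v}.
FOLLOW(<E>): in <L>::=<E> v, <E> is followed by v with FIRST {v}. Thus FOLLOW(<E>) = {v}.
FOLLOW(<S>): in <E>::=<S>, the suffix after <S> is empty, so FOLLOW(<S>) ⊇ FOLLOW(<E>) = {v}; in <N>::=<S> q, <S> is followed by q with FIRST {q}. Thus FOLLOW(<S>) = {$, q, v}.
FOLLOW(<N>): in <S>::=<N> q <N> q (occurrence 1), <N> is followed by q <N> q with FIRST {q}; in <S>::=<N> q <N> q (occurrence 2), <N> is followed by q with FIRST {q}; in <E>::=<N> <N> q q (occurrence 1), <N> is followed by <N> q q with FIRST {s, v}; in <E>::=<N> <N> q q (occurrence 2), <N> is followed by q q with FIRST {q}; in <N>::=<L> <N>, the suffix after <N> is empty (adds nothing new). Thus FOLLOW(<N>) = {q, s, v}.

{$, q, v}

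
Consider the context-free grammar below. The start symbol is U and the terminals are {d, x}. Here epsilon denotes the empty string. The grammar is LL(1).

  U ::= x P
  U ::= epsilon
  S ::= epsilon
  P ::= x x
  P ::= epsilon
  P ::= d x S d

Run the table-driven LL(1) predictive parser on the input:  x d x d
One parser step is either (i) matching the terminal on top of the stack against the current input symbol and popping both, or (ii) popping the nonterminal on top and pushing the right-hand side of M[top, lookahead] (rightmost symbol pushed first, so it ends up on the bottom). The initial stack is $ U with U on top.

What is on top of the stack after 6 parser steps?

d

     Stack      Input      Action
  1  $ U        x d x d $  expand U ::= x P
  2  $ P x      x d x d $  match x
  3  $ P        d x d $    expand P ::= d x S d
  4  $ d S x d  d x d $    match d
  5  $ d S x    x d $      match x
  6  $ d S      d $        expand S ::= epsilon
Stack after step 6: $ d (top = d).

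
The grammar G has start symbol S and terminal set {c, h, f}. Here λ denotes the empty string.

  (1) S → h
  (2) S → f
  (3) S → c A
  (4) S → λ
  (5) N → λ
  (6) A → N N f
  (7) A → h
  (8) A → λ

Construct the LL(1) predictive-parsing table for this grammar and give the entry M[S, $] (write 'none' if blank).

FIRST(S) = {λ, c, f, h}
FIRST(N) = {λ}
FIRST(A) = {λ, f, h}  (via N N f)
FOLLOW(S) includes $ since S is the start symbol.
FOLLOW(S): S appears on no right-hand side. Thus FOLLOW(S) = {$}.
For S → h: FIRST(h) = {h}, so it goes in M[S, t] for t ∈ {h}.
For S → f: FIRST(f) = {f}, so it goes in M[S, t] for t ∈ {f}.
For S → c A: FIRST(c A) = {c}, so it goes in M[S, t] for t ∈ {c}.
For S → λ: FIRST(λ) = {λ}, so it goes in M[S, t] for t ∈ {}; since λ ∈ FIRST, also for every t ∈ FOLLOW(S) = {$}.

S → λ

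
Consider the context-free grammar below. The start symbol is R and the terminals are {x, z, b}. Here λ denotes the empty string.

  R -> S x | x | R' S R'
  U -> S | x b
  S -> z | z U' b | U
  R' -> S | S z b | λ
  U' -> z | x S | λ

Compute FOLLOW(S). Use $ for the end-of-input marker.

FIRST(U') = {λ, x, z}
FIRST(R) = {x, z}  (via S x, R' S R')
FIRST(U) = {x, z}  (via S)
FIRST(S) = {x, z}  (via U)
FIRST(R') = {λ, x, z}  (via S, S z b)
FOLLOW(R) includes $ since R is the start symbol.
FOLLOW(R): R appears on no right-hand side. Thus FOLLOW(R) = {$}.
FOLLOW(R'): in R->R' S R' (occurrence 1), R' is followed by S R' with FIRST {x, z}; in R->R' S R' (occurrence 2), the suffix after R' is empty, so FOLLOW(R') ⊇ FOLLOW(R) = {$}. Thus FOLLOW(R') = {$, x, z}.
FOLLOW(U'): in S->z U' b, U' is followed by b with FIRST {b}. Thus FOLLOW(U') = {b}.
FOLLOW(U): in S->U, the suffix after U is empty, so FOLLOW(U) ⊇ FOLLOW(S) = {$, b, x, z}. Thus FOLLOW(U) = {$, b, x, z}.
FOLLOW(S): in R->S x, S is followed by x with FIRST {x}; in R->R' S R', S is followed by R' with FIRST {λ, x, z}; in R->R' S R', the suffix after S is nullable, so FOLLOW(S) ⊇ FOLLOW(R) = {$}; in U->S, the suffix after S is empty, so FOLLOW(S) ⊇ FOLLOW(U) = {$, b, x, z}; in R'->S, the suffix after S is empty, so FOLLOW(S) ⊇ FOLLOW(R') = {$, x, z}; in R'->S z b, S is followed by z b with FIRST {z}; in U'->x S, the suffix after S is empty, so FOLLOW(S) ⊇ FOLLOW(U') = {b}. Thus FOLLOW(S) = {$, b, x, z}.

{$, b, x, z}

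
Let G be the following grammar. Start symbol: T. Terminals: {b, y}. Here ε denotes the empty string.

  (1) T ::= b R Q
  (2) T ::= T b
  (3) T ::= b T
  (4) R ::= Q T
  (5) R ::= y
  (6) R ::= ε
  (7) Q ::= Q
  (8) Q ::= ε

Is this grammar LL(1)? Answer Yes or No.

FIRST(T) = {b}
FIRST(R) = {ε, b, y}
FIRST(Q) = {ε}
FOLLOW(T) = {$, b}
FOLLOW(R) = {$, b}
FOLLOW(Q) = {$, b}
Cell M[Q, $] receives both Q ::= Q and Q ::= ε — the grammar is not LL(1).

No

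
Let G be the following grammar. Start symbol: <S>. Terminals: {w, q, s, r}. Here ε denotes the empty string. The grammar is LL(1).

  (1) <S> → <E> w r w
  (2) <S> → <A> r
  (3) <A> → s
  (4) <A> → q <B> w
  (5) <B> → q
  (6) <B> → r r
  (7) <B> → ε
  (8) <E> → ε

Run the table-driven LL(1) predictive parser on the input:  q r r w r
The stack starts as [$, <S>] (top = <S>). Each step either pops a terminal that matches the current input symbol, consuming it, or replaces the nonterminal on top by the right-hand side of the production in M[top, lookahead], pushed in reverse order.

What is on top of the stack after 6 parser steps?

step 1: stack=$ <S>  input=q r r w r $  — expand <S> → <A> r
step 2: stack=$ r <A>  input=q r r w r $  — expand <A> → q <B> w
step 3: stack=$ r w <B> q  input=q r r w r $  — match q
step 4: stack=$ r w <B>  input=r r w r $  — expand <B> → r r
step 5: stack=$ r w r r  input=r r w r $  — match r
step 6: stack=$ r w r  input=r w r $  — match r
Stack after step 6: $ r w (top = w).

w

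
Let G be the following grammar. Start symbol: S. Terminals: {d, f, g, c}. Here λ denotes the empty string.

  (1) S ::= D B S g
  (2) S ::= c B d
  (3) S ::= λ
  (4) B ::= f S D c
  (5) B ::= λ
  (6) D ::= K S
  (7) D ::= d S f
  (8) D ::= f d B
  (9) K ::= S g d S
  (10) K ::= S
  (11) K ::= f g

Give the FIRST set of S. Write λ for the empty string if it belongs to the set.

{λ, c, d, f, g}

FIRST(B): from B::=f S D c we get {f}; from B::=λ we get {λ}. So FIRST(B) = {λ, f}.
FIRST(S): from S::=D B S g we get {c, d, f, g}; from S::=c B d we get {c}; from S::=λ we get {λ}. So FIRST(S) = {λ, c, d, f, g}.
FIRST(K): from K::=S g d S we get {c, d, f, g}; from K::=S we get {λ, c, d, f, g}; from K::=f g we get {f}. So FIRST(K) = {λ, c, d, f, g}.
FIRST(D): from D::=K S we get {λ, c, d, f, g}; from D::=d S f we get {d}; from D::=f d B we get {f}. So FIRST(D) = {λ, c, d, f, g}.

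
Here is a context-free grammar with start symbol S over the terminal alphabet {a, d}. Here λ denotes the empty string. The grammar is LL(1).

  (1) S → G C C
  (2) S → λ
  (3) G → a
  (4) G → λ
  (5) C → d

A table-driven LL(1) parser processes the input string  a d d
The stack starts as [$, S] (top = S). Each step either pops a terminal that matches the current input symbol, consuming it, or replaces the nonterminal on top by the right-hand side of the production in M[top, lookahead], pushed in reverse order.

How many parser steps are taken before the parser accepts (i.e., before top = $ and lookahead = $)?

     Stack    Input    Action
  1  $ S      a d d $  expand S → G C C
  2  $ C C G  a d d $  expand G → a
  3  $ C C a  a d d $  match a
  4  $ C C    d d $    expand C → d
  5  $ C d    d d $    match d
  6  $ C      d $      expand C → d
  7  $ d      d $      match d
Accept reached after 7 steps.

7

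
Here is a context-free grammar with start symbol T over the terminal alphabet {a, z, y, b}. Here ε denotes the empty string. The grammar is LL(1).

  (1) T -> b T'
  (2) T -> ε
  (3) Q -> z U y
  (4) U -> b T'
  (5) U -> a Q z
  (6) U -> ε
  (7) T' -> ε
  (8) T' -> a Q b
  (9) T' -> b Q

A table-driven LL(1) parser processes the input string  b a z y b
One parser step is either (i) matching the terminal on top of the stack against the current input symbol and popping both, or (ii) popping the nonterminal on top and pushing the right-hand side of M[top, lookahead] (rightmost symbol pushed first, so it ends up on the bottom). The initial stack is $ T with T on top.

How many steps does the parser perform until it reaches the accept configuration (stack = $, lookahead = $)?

     Stack      Input        Action
  1  $ T        b a z y b $  expand T -> b T'
  2  $ T' b     b a z y b $  match b
  3  $ T'       a z y b $    expand T' -> a Q b
  4  $ b Q a    a z y b $    match a
  5  $ b Q      z y b $      expand Q -> z U y
  6  $ b y U z  z y b $      match z
  7  $ b y U    y b $        expand U -> ε
  8  $ b y      y b $        match y
  9  $ b        b $          match b
Accept reached after 9 steps.

9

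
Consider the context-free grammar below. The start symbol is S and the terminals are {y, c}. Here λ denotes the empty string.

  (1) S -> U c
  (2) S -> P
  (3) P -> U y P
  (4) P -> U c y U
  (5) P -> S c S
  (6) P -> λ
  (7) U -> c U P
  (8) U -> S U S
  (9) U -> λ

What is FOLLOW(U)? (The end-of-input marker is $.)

{$, c, y}

FIRST(S): from S->U c we get {c, y}; from S->P we get {λ, c, y}. So FIRST(S) = {λ, c, y}.
FIRST(U): from U->c U P we get {c}; from U->S U S we get {λ, c, y}; from U->λ we get {λ}. So FIRST(U) = {λ, c, y}.
FIRST(P): from P->U y P we get {c, y}; from P->U c y U we get {c, y}; from P->S c S we get {c, y}; from P->λ we get {λ}. So FIRST(P) = {λ, c, y}.
FOLLOW(S) includes $ since S is the start symbol.
FOLLOW(S): in P->S c S (occurrence 1), S is followed by c S with FIRST {c}; in P->S c S (occurrence 2), the suffix after S is empty, so FOLLOW(S) ⊇ FOLLOW(P) = {$, c, y}; in U->S U S (occurrence 1), S is followed by U S with FIRST {λ, c, y}; in U->S U S (occurrence 1), the suffix after S is nullable, so FOLLOW(S) ⊇ FOLLOW(U) = {$, c, y}; in U->S U S (occurrence 2), the suffix after S is empty, so FOLLOW(S) ⊇ FOLLOW(U) = {$, c, y}. Thus FOLLOW(S) = {$, c, y}.
FOLLOW(P): in S->P, the suffix after P is empty, so FOLLOW(P) ⊇ FOLLOW(S) = {$, c, y}; in P->U y P, the suffix after P is empty (adds nothing new); in U->c U P, the suffix after P is empty, so FOLLOW(P) ⊇ FOLLOW(U) = {$, c, y}. Thus FOLLOW(P) = {$, c, y}.
FOLLOW(U): in S->U c, U is followed by c with FIRST {c}; in P->U y P, U is followed by y P with FIRST {y}; in P->U c y U (occurrence 1), U is followed by c y U with FIRST {c}; in P->U c y U (occurrence 2), the suffix after U is empty, so FOLLOW(U) ⊇ FOLLOW(P) = {$, c, y}; in U->c U P, U is followed by P with FIRST {λ, c, y}; in U->c U P, the suffix after U is nullable (adds nothing new); in U->S U S, U is followed by S with FIRST {λ, c, y}; in U->S U S, the suffix after U is nullable (adds nothing new). Thus FOLLOW(U) = {$, c, y}.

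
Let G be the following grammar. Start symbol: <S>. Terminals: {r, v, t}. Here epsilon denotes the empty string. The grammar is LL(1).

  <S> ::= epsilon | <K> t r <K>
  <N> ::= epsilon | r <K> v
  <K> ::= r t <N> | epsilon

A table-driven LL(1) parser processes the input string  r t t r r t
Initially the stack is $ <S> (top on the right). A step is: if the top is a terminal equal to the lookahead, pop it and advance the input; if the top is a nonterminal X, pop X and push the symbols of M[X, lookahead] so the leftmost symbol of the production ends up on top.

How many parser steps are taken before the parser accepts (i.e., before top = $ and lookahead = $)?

      Stack              Input          Action
   1  $ <S>              r t t r r t $  expand <S> ::= <K> t r <K>
   2  $ <K> r t <K>      r t t r r t $  expand <K> ::= r t <N>
   3  $ <K> r t <N> t r  r t t r r t $  match r
   4  $ <K> r t <N> t    t t r r t $    match t
   5  $ <K> r t <N>      t r r t $      expand <N> ::= epsilon
   6  $ <K> r t          t r r t $      match t
   7  $ <K> r            r r t $        match r
   8  $ <K>              r t $          expand <K> ::= r t <N>
   9  $ <N> t r          r t $          match r
  10  $ <N> t            t $            match t
  11  $ <N>              $              expand <N> ::= epsilon
Accept reached after 11 steps.

11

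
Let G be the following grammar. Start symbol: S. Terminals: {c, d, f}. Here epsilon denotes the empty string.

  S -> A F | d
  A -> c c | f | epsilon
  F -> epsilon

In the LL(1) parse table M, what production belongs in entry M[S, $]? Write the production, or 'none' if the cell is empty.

FIRST(A): from A->c c we get {c}; from A->f we get {f}; from A->epsilon we get {epsilon}. So FIRST(A) = {epsilon, c, f}.
FIRST(F): from F->epsilon we get {epsilon}. So FIRST(F) = {epsilon}.
FIRST(S): from S->A F we get {epsilon, c, f}; from S->d we get {d}. So FIRST(S) = {epsilon, c, d, f}.
FOLLOW(S) includes $ since S is the start symbol.
FOLLOW(S): S appears on no right-hand side. Thus FOLLOW(S) = {$}.
For S -> A F: FIRST(A F) = {epsilon, c, f}, so it goes in M[S, t] for t ∈ {c, f}; since epsilon ∈ FIRST, also for every t ∈ FOLLOW(S) = {$}.
For S -> d: FIRST(d) = {d}, so it goes in M[S, t] for t ∈ {d}.

S -> A F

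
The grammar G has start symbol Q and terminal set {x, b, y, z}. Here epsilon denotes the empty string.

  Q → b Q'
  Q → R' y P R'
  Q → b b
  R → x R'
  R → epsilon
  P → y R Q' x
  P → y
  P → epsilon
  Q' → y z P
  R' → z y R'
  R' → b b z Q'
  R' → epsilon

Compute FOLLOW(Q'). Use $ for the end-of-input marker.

{$, x, y}

FIRST(R) = {epsilon, x}
FIRST(P) = {epsilon, y}
FIRST(Q') = {y}
FIRST(R') = {epsilon, b, z}
FIRST(Q) = {b, y, z}  (via R' y P R')
FOLLOW(Q) includes $ since Q is the start symbol.
FOLLOW(Q): Q appears on no right-hand side. Thus FOLLOW(Q) = {$}.
FOLLOW(R): in P→y R Q' x, R is followed by Q' x with FIRST {y}. Thus FOLLOW(R) = {y}.
FOLLOW(R'): in Q→R' y P R' (occurrence 1), R' is followed by y P R' with FIRST {y}; in Q→R' y P R' (occurrence 2), the suffix after R' is empty, so FOLLOW(R') ⊇ FOLLOW(Q) = {$}; in R→x R', the suffix after R' is empty, so FOLLOW(R') ⊇ FOLLOW(R) = {y}; in R'→z y R', the suffix after R' is empty (adds nothing new). Thus FOLLOW(R') = {$, y}.
FOLLOW(Q'): in Q→b Q', the suffix after Q' is empty, so FOLLOW(Q') ⊇ FOLLOW(Q) = {$}; in P→y R Q' x, Q' is followed by x with FIRST {x}; in R'→b b z Q', the suffix after Q' is empty, so FOLLOW(Q') ⊇ FOLLOW(R') = {$, y}. Thus FOLLOW(Q') = {$, x, y}.
FOLLOW(P): in Q→R' y P R', P is followed by R' with FIRST {epsilon, b, z}; in Q→R' y P R', the suffix after P is nullable, so FOLLOW(P) ⊇ FOLLOW(Q) = {$}; in Q'→y z P, the suffix after P is empty, so FOLLOW(P) ⊇ FOLLOW(Q') = {$, x, y}. Thus FOLLOW(P) = {$, b, x, y, z}.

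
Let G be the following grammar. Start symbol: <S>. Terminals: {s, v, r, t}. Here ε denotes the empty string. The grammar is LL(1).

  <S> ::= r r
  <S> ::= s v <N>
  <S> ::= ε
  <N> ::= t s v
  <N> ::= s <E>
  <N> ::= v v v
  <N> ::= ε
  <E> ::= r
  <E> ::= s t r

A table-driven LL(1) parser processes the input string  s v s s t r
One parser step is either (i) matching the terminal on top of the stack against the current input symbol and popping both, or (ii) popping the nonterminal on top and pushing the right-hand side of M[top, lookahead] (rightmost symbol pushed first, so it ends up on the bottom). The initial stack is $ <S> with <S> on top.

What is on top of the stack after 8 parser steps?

r

step 1: stack=$ <S>  input=s v s s t r $  — expand <S> ::= s v <N>
step 2: stack=$ <N> v s  input=s v s s t r $  — match s
step 3: stack=$ <N> v  input=v s s t r $  — match v
step 4: stack=$ <N>  input=s s t r $  — expand <N> ::= s <E>
step 5: stack=$ <E> s  input=s s t r $  — match s
step 6: stack=$ <E>  input=s t r $  — expand <E> ::= s t r
step 7: stack=$ r t s  input=s t r $  — match s
step 8: stack=$ r t  input=t r $  — match t
Stack after step 8: $ r (top = r).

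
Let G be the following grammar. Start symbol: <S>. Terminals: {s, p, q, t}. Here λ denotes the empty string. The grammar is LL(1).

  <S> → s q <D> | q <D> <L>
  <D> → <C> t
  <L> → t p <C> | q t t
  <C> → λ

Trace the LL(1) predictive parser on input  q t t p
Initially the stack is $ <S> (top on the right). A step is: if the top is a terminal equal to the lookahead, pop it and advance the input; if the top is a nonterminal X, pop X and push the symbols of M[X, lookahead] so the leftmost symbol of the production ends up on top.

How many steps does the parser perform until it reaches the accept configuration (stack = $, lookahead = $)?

     Stack        Input      Action
  1  $ <S>        q t t p $  expand <S> → q <D> <L>
  2  $ <L> <D> q  q t t p $  match q
  3  $ <L> <D>    t t p $    expand <D> → <C> t
  4  $ <L> t <C>  t t p $    expand <C> → λ
  5  $ <L> t      t t p $    match t
  6  $ <L>        t p $      expand <L> → t p <C>
  7  $ <C> p t    t p $      match t
  8  $ <C> p      p $        match p
  9  $ <C>        $          expand <C> → λ
Accept reached after 9 steps.

9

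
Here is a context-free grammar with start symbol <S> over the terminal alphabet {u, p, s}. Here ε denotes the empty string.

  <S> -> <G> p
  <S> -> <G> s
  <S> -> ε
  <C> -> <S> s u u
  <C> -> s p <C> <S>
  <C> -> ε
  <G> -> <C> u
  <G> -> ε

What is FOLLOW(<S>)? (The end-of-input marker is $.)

{$, p, s, u}

FIRST(<S>) = {ε, p, s, u}  (via <G> p, <G> s)
FIRST(<C>) = {ε, p, s, u}  (via <S> s u u)
FIRST(<G>) = {ε, p, s, u}  (via <C> u)
FOLLOW(<S>) includes $ since <S> is the start symbol.
FOLLOW(<C>): in <C>->s p <C> <S>, <C> is followed by <S> with FIRST {ε, p, s, u}; in <C>->s p <C> <S>, the suffix after <C> is nullable (adds nothing new); in <G>-><C> u, <C> is followed by u with FIRST {u}. Thus FOLLOW(<C>) = {p, s, u}.
FOLLOW(<S>): in <C>-><S> s u u, <S> is followed by s u u with FIRST {s}; in <C>->s p <C> <S>, the suffix after <S> is empty, so FOLLOW(<S>) ⊇ FOLLOW(<C>) = {p, s, u}. Thus FOLLOW(<S>) = {$, p, s, u}.
FOLLOW(<G>): in <S>-><G> p, <G> is followed by p with FIRST {p}; in <S>-><G> s, <G> is followed by s with FIRST {s}. Thus FOLLOW(<G>) = {p, s}.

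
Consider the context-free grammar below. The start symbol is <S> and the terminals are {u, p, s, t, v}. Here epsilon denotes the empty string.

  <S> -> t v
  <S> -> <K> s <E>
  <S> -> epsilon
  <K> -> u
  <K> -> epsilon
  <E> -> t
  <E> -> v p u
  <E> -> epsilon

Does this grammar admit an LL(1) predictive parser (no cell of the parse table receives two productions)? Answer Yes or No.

FIRST(<S>) = {epsilon, s, t, u}
FIRST(<K>) = {epsilon, u}
FIRST(<E>) = {epsilon, t, v}
FOLLOW(<S>) = {$}
FOLLOW(<K>) = {s}
FOLLOW(<E>) = {$}
Each cell of M receives at most one production.

Yes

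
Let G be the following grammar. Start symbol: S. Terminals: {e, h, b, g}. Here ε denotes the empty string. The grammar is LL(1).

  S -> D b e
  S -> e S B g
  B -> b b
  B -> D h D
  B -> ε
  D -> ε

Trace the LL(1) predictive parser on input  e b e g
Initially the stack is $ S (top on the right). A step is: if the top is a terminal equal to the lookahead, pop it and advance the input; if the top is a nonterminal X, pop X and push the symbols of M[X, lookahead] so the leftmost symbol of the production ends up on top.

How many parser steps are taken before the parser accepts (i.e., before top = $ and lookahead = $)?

8

step 1: stack=$ S  input=e b e g $  — expand S -> e S B g
step 2: stack=$ g B S e  input=e b e g $  — match e
step 3: stack=$ g B S  input=b e g $  — expand S -> D b e
step 4: stack=$ g B e b D  input=b e g $  — expand D -> ε
step 5: stack=$ g B e b  input=b e g $  — match b
step 6: stack=$ g B e  input=e g $  — match e
step 7: stack=$ g B  input=g $  — expand B -> ε
step 8: stack=$ g  input=g $  — match g
Accept reached after 8 steps.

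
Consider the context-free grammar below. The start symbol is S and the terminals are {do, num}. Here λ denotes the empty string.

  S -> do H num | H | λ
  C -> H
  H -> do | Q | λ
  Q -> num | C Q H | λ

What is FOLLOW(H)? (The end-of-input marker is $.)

FIRST(S): from S->do H num we get {do}; from S->H we get {λ, do, num}; from S->λ we get {λ}. So FIRST(S) = {λ, do, num}.
FIRST(C): from C->H we get {λ, do, num}. So FIRST(C) = {λ, do, num}.
FIRST(H): from H->do we get {do}; from H->Q we get {λ, do, num}; from H->λ we get {λ}. So FIRST(H) = {λ, do, num}.
FIRST(Q): from Q->num we get {num}; from Q->C Q H we get {λ, do, num}; from Q->λ we get {λ}. So FIRST(Q) = {λ, do, num}.
FOLLOW(S) includes $ since S is the start symbol.
FOLLOW(S): S appears on no right-hand side. Thus FOLLOW(S) = {$}.
FOLLOW(C): in Q->C Q H, C is followed by Q H with FIRST {λ, do, num}; in Q->C Q H, the suffix after C is nullable, so FOLLOW(C) ⊇ FOLLOW(Q) = {$, do, num}. Thus FOLLOW(C) = {$, do, num}.
FOLLOW(H): in S->do H num, H is followed by num with FIRST {num}; in S->H, the suffix after H is empty, so FOLLOW(H) ⊇ FOLLOW(S) = {$}; in C->H, the suffix after H is empty, so FOLLOW(H) ⊇ FOLLOW(C) = {$, do, num}; in Q->C Q H, the suffix after H is empty, so FOLLOW(H) ⊇ FOLLOW(Q) = {$, do, num}. Thus FOLLOW(H) = {$, do, num}.
FOLLOW(Q): in H->Q, the suffix after Q is empty, so FOLLOW(Q) ⊇ FOLLOW(H) = {$, do, num}; in Q->C Q H, Q is followed by H with FIRST {λ, do, num}; in Q->C Q H, the suffix after Q is nullable (adds nothing new). Thus FOLLOW(Q) = {$, do, num}.

{$, do, num}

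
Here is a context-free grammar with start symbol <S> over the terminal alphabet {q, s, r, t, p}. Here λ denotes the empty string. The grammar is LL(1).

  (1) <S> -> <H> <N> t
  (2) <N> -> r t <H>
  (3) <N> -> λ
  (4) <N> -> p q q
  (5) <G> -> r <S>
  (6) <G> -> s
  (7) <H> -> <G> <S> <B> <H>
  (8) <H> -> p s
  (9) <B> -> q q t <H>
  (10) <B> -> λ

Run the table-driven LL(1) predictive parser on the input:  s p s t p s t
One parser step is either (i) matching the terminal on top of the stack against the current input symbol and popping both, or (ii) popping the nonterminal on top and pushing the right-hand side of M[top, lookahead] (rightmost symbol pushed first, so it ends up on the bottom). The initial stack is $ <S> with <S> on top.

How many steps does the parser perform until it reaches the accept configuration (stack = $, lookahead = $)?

16

step 1: stack=$ <S>  input=s p s t p s t $  — expand <S> -> <H> <N> t
step 2: stack=$ t <N> <H>  input=s p s t p s t $  — expand <H> -> <G> <S> <B> <H>
step 3: stack=$ t <N> <H> <B> <S> <G>  input=s p s t p s t $  — expand <G> -> s
step 4: stack=$ t <N> <H> <B> <S> s  input=s p s t p s t $  — match s
step 5: stack=$ t <N> <H> <B> <S>  input=p s t p s t $  — expand <S> -> <H> <N> t
step 6: stack=$ t <N> <H> <B> t <N> <H>  input=p s t p s t $  — expand <H> -> p s
step 7: stack=$ t <N> <H> <B> t <N> s p  input=p s t p s t $  — match p
step 8: stack=$ t <N> <H> <B> t <N> s  input=s t p s t $  — match s
step 9: stack=$ t <N> <H> <B> t <N>  input=t p s t $  — expand <N> -> λ
step 10: stack=$ t <N> <H> <B> t  input=t p s t $  — match t
step 11: stack=$ t <N> <H> <B>  input=p s t $  — expand <B> -> λ
step 12: stack=$ t <N> <H>  input=p s t $  — expand <H> -> p s
step 13: stack=$ t <N> s p  input=p s t $  — match p
step 14: stack=$ t <N> s  input=s t $  — match s
step 15: stack=$ t <N>  input=t $  — expand <N> -> λ
step 16: stack=$ t  input=t $  — match t
Accept reached after 16 steps.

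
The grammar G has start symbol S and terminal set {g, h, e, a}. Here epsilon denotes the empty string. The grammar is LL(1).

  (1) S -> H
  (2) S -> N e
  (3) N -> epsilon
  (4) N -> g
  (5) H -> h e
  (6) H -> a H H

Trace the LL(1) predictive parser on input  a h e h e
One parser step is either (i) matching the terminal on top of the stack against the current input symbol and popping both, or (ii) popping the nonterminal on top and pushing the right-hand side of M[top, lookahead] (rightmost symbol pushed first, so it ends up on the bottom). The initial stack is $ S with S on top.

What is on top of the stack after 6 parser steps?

H

     Stack    Input        Action
  1  $ S      a h e h e $  expand S -> H
  2  $ H      a h e h e $  expand H -> a H H
  3  $ H H a  a h e h e $  match a
  4  $ H H    h e h e $    expand H -> h e
  5  $ H e h  h e h e $    match h
  6  $ H e    e h e $      match e
Stack after step 6: $ H (top = H).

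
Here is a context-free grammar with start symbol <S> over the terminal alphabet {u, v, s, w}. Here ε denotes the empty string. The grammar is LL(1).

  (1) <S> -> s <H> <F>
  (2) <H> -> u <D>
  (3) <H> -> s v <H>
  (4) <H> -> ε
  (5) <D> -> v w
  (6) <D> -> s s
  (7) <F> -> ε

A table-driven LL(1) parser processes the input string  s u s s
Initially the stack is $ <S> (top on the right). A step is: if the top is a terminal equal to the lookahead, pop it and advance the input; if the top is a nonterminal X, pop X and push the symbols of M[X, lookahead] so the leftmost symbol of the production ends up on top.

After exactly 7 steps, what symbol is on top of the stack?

<F>

step 1: stack=$ <S>  input=s u s s $  — expand <S> -> s <H> <F>
step 2: stack=$ <F> <H> s  input=s u s s $  — match s
step 3: stack=$ <F> <H>  input=u s s $  — expand <H> -> u <D>
step 4: stack=$ <F> <D> u  input=u s s $  — match u
step 5: stack=$ <F> <D>  input=s s $  — expand <D> -> s s
step 6: stack=$ <F> s s  input=s s $  — match s
step 7: stack=$ <F> s  input=s $  — match s
Stack after step 7: $ <F> (top = <F>).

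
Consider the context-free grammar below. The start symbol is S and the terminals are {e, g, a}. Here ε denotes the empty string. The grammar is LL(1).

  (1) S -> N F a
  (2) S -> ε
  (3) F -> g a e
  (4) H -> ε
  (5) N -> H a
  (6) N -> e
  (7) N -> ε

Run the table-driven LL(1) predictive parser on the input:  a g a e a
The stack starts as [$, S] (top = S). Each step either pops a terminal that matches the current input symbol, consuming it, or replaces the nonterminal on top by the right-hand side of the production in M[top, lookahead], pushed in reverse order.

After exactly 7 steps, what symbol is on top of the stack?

step 1: stack=$ S  input=a g a e a $  — expand S -> N F a
step 2: stack=$ a F N  input=a g a e a $  — expand N -> H a
step 3: stack=$ a F a H  input=a g a e a $  — expand H -> ε
step 4: stack=$ a F a  input=a g a e a $  — match a
step 5: stack=$ a F  input=g a e a $  — expand F -> g a e
step 6: stack=$ a e a g  input=g a e a $  — match g
step 7: stack=$ a e a  input=a e a $  — match a
Stack after step 7: $ a e (top = e).

e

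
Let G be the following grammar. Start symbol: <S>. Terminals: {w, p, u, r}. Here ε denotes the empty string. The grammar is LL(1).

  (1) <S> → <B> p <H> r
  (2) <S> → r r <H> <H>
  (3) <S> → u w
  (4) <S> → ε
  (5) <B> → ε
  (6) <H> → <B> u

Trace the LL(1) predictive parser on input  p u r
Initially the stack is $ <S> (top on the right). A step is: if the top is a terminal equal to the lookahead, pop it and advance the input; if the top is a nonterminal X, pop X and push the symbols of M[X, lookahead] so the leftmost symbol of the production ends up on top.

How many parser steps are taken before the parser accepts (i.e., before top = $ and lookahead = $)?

     Stack          Input    Action
  1  $ <S>          p u r $  expand <S> → <B> p <H> r
  2  $ r <H> p <B>  p u r $  expand <B> → ε
  3  $ r <H> p      p u r $  match p
  4  $ r <H>        u r $    expand <H> → <B> u
  5  $ r u <B>      u r $    expand <B> → ε
  6  $ r u          u r $    match u
  7  $ r            r $      match r
Accept reached after 7 steps.

7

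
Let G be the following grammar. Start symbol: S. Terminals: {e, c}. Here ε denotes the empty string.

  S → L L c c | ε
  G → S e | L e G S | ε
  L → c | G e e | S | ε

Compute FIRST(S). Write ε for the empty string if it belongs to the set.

FIRST(S): from S→L L c c we get {c, e}; from S→ε we get {ε}. So FIRST(S) = {ε, c, e}.
FIRST(G): from G→S e we get {c, e}; from G→L e G S we get {c, e}; from G→ε we get {ε}. So FIRST(G) = {ε, c, e}.
FIRST(L): from L→c we get {c}; from L→G e e we get {c, e}; from L→S we get {ε, c, e}; from L→ε we get {ε}. So FIRST(L) = {ε, c, e}.

{ε, c, e}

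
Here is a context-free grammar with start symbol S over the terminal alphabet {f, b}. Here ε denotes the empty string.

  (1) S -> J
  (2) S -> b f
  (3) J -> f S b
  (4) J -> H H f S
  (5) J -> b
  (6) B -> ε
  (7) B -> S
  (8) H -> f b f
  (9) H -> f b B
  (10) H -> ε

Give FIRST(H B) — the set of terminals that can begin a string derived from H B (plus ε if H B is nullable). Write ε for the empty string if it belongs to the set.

{ε, b, f}

FIRST(H): from H->f b f we get {f}; from H->f b B we get {f}; from H->ε we get {ε}. So FIRST(H) = {ε, f}.
FIRST(J): from J->f S b we get {f}; from J->H H f S we get {f}; from J->b we get {b}. So FIRST(J) = {b, f}.
FIRST(S): from S->J we get {b, f}; from S->b f we get {b}. So FIRST(S) = {b, f}.
FIRST(B): from B->ε we get {ε}; from B->S we get {b, f}. So FIRST(B) = {ε, b, f}.
FIRST(H B): take FIRST of each symbol in turn, carrying on past any symbol whose FIRST contains ε; result {ε, b, f}.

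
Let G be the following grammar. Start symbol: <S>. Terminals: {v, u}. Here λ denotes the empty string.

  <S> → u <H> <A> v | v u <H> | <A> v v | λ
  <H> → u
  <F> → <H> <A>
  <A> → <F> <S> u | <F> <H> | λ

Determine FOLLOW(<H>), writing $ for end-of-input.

FIRST(<H>): from <H>→u we get {u}. So FIRST(<H>) = {u}.
FIRST(<F>): from <F>→<H> <A> we get {u}. So FIRST(<F>) = {u}.
FIRST(<A>): from <A>→<F> <S> u we get {u}; from <A>→<F> <H> we get {u}; from <A>→λ we get {λ}. So FIRST(<A>) = {λ, u}.
FIRST(<S>): from <S>→u <H> <A> v we get {u}; from <S>→v u <H> we get {v}; from <S>→<A> v v we get {u, v}; from <S>→λ we get {λ}. So FIRST(<S>) = {λ, u, v}.
FOLLOW(<S>) includes $ since <S> is the start symbol.
FOLLOW(<S>): in <A>→<F> <S> u, <S> is followed by u with FIRST {u}. Thus FOLLOW(<S>) = {$, u}.
FOLLOW(<F>): in <A>→<F> <S> u, <F> is followed by <S> u with FIRST {u, v}; in <A>→<F> <H>, <F> is followed by <H> with FIRST {u}. Thus FOLLOW(<F>) = {u, v}.
FOLLOW(<A>): in <S>→u <H> <A> v, <A> is followed by v with FIRST {v}; in <S>→<A> v v, <A> is followed by v v with FIRST {v}; in <F>→<H> <A>, the suffix after <A> is empty, so FOLLOW(<A>) ⊇ FOLLOW(<F>) = {u, v}. Thus FOLLOW(<A>) = {u, v}.
FOLLOW(<H>): in <S>→u <H> <A> v, <H> is followed by <A> v with FIRST {u, v}; in <S>→v u <H>, the suffix after <H> is empty, so FOLLOW(<H>) ⊇ FOLLOW(<S>) = {$, u}; in <F>→<H> <A>, <H> is followed by <A> with FIRST {λ, u}; in <F>→<H> <A>, the suffix after <H> is nullable, so FOLLOW(<H>) ⊇ FOLLOW(<F>) = {u, v}; in <A>→<F> <H>, the suffix after <H> is empty, so FOLLOW(<H>) ⊇ FOLLOW(<A>) = {u, v}. Thus FOLLOW(<H>) = {$, u, v}.

{$, u, v}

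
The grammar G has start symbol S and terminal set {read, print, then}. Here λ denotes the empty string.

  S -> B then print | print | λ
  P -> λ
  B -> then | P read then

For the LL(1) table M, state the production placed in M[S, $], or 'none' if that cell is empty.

FIRST(P) = {λ}
FIRST(B) = {read, then}  (via P read then)
FIRST(S) = {λ, print, read, then}  (via B then print)
FOLLOW(S) includes $ since S is the start symbol.
FOLLOW(S): S appears on no right-hand side. Thus FOLLOW(S) = {$}.
For S -> B then print: FIRST(B then print) = {read, then}, so it goes in M[S, t] for t ∈ {read, then}.
For S -> print: FIRST(print) = {print}, so it goes in M[S, t] for t ∈ {print}.
For S -> λ: FIRST(λ) = {λ}, so it goes in M[S, t] for t ∈ {}; since λ ∈ FIRST, also for every t ∈ FOLLOW(S) = {$}.

S -> λ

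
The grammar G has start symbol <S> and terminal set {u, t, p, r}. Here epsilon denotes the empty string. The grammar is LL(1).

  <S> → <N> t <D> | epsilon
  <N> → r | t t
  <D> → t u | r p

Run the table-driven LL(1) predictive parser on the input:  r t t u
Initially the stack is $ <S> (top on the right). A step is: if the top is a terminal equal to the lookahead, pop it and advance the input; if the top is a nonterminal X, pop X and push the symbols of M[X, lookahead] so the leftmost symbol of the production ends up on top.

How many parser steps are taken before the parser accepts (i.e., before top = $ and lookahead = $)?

step 1: stack=$ <S>  input=r t t u $  — expand <S> → <N> t <D>
step 2: stack=$ <D> t <N>  input=r t t u $  — expand <N> → r
step 3: stack=$ <D> t r  input=r t t u $  — match r
step 4: stack=$ <D> t  input=t t u $  — match t
step 5: stack=$ <D>  input=t u $  — expand <D> → t u
step 6: stack=$ u t  input=t u $  — match t
step 7: stack=$ u  input=u $  — match u
Accept reached after 7 steps.

7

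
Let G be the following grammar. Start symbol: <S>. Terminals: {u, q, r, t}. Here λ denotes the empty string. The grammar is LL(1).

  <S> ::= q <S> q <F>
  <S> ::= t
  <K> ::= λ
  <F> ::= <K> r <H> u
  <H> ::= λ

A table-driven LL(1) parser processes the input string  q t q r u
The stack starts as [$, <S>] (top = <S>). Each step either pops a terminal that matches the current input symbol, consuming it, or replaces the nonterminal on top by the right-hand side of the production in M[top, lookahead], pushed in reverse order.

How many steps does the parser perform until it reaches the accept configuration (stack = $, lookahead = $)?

10

step 1: stack=$ <S>  input=q t q r u $  — expand <S> ::= q <S> q <F>
step 2: stack=$ <F> q <S> q  input=q t q r u $  — match q
step 3: stack=$ <F> q <S>  input=t q r u $  — expand <S> ::= t
step 4: stack=$ <F> q t  input=t q r u $  — match t
step 5: stack=$ <F> q  input=q r u $  — match q
step 6: stack=$ <F>  input=r u $  — expand <F> ::= <K> r <H> u
step 7: stack=$ u <H> r <K>  input=r u $  — expand <K> ::= λ
step 8: stack=$ u <H> r  input=r u $  — match r
step 9: stack=$ u <H>  input=u $  — expand <H> ::= λ
step 10: stack=$ u  input=u $  — match u
Accept reached after 10 steps.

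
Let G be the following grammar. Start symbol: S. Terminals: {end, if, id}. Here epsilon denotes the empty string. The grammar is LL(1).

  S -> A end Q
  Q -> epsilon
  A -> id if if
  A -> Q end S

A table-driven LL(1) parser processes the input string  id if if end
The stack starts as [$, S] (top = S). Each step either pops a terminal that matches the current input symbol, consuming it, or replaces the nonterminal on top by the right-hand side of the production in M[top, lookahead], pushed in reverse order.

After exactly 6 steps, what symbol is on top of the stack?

Q

     Stack             Input           Action
  1  $ S               id if if end $  expand S -> A end Q
  2  $ Q end A         id if if end $  expand A -> id if if
  3  $ Q end if if id  id if if end $  match id
  4  $ Q end if if     if if end $     match if
  5  $ Q end if        if end $        match if
  6  $ Q end           end $           match end
Stack after step 6: $ Q (top = Q).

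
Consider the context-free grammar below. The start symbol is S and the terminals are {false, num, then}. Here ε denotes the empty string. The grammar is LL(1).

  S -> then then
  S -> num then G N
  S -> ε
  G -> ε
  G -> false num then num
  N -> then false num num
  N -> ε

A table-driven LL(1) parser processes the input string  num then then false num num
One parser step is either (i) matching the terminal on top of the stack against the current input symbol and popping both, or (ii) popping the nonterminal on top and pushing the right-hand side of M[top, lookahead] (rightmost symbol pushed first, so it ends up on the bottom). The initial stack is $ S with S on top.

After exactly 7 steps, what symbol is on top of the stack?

num

step 1: stack=$ S  input=num then then false num num $  — expand S -> num then G N
step 2: stack=$ N G then num  input=num then then false num num $  — match num
step 3: stack=$ N G then  input=then then false num num $  — match then
step 4: stack=$ N G  input=then false num num $  — expand G -> ε
step 5: stack=$ N  input=then false num num $  — expand N -> then false num num
step 6: stack=$ num num false then  input=then false num num $  — match then
step 7: stack=$ num num false  input=false num num $  — match false
Stack after step 7: $ num num (top = num).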